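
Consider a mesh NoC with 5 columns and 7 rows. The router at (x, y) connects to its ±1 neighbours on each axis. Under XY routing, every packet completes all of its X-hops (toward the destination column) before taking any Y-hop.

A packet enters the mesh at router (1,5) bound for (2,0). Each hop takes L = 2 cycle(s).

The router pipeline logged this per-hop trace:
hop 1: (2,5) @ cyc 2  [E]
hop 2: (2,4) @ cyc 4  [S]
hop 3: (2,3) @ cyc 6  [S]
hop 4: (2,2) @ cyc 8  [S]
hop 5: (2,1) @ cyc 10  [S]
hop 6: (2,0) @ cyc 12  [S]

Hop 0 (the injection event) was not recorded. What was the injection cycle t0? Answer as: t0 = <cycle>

The first recorded entry is hop 1 at cycle 2.
Therefore t0 = 2 − L = 0.

t0 = 0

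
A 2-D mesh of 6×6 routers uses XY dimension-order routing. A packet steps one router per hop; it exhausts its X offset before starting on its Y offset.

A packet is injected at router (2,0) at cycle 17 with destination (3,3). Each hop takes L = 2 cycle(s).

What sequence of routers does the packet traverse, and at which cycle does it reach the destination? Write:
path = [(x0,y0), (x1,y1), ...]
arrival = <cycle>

#0 — 2,0 | c17
#1 — 3,0 | c19 | E
#2 — 3,1 | c21 | N
#3 — 3,2 | c23 | N
#4 — 3,3 | c25 | N

path = [(2,0), (3,0), (3,1), (3,2), (3,3)]
arrival = 25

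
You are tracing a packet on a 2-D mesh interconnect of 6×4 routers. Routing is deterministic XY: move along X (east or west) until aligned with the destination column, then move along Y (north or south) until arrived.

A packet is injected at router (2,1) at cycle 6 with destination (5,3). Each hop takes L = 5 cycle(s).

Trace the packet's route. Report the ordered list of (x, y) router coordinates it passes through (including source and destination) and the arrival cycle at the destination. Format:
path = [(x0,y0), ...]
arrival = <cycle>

[0] x=2 y=1 t=6
[1] x=3 y=1 t=11 →E
[2] x=4 y=1 t=16 →E
[3] x=5 y=1 t=21 →E
[4] x=5 y=2 t=26 →N
[5] x=5 y=3 t=31 →N

path = [(2,1), (3,1), (4,1), (5,1), (5,2), (5,3)]
arrival = 31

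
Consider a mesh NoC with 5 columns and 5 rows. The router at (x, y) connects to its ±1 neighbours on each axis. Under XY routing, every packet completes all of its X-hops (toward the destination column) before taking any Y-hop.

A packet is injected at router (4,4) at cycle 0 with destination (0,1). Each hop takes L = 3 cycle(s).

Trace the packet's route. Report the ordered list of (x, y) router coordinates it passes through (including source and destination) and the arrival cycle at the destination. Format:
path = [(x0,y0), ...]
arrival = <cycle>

hop 0: (4,4) @ cyc 0
hop 1: (3,4) @ cyc 3  [W]
hop 2: (2,4) @ cyc 6  [W]
hop 3: (1,4) @ cyc 9  [W]
hop 4: (0,4) @ cyc 12  [W]
hop 5: (0,3) @ cyc 15  [S]
hop 6: (0,2) @ cyc 18  [S]
hop 7: (0,1) @ cyc 21  [S]

path = [(4,4), (3,4), (2,4), (1,4), (0,4), (0,3), (0,2), (0,1)]
arrival = 21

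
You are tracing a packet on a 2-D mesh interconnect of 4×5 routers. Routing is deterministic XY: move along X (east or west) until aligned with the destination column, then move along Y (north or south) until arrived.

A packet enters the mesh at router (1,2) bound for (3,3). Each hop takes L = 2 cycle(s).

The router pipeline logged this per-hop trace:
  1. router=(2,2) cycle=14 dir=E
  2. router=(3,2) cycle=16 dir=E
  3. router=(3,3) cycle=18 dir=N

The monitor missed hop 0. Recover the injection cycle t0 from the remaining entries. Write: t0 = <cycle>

The first recorded entry is hop 1 at cycle 14.
So t0 = 14 − 1·2 = 12.

t0 = 12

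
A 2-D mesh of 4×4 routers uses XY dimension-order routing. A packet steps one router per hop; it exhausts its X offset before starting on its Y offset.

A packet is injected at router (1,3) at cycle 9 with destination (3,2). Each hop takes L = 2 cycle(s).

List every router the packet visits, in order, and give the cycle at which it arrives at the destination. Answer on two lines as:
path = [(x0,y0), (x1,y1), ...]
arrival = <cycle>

#0 — 1,3 | c9
#1 — 2,3 | c11 | E
#2 — 3,3 | c13 | E
#3 — 3,2 | c15 | S

path = [(1,3), (2,3), (3,3), (3,2)]
arrival = 15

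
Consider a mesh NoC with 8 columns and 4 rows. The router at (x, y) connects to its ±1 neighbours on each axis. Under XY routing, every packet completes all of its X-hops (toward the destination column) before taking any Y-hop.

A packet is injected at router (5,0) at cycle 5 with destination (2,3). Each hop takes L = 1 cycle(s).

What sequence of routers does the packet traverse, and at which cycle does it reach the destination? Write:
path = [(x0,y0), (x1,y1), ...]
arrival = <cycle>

[0] x=5 y=0 t=5
[1] x=4 y=0 t=6 →W
[2] x=3 y=0 t=7 →W
[3] x=2 y=0 t=8 →W
[4] x=2 y=1 t=9 →N
[5] x=2 y=2 t=10 →N
[6] x=2 y=3 t=11 →N

path = [(5,0), (4,0), (3,0), (2,0), (2,1), (2,2), (2,3)]
arrival = 11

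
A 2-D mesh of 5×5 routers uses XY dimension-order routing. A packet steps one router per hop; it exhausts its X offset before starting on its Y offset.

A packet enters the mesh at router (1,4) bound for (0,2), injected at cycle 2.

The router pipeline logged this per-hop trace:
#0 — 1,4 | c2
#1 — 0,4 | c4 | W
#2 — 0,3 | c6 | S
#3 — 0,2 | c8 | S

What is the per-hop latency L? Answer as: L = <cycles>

L = 2

cyc[1] − cyc[0] = 4 − 2 = 2.
Each hop adds L, hence L = 2.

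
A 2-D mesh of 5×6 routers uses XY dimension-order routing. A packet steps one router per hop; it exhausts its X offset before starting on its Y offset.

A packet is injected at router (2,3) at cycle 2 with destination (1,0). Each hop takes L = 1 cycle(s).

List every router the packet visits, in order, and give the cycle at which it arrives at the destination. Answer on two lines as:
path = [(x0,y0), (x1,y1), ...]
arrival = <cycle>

src (2,3)  cyc=2
W→(1,3)  cyc=3
S→(1,2)  cyc=4
S→(1,1)  cyc=5
S→(1,0)  cyc=6

path = [(2,3), (1,3), (1,2), (1,1), (1,0)]
arrival = 6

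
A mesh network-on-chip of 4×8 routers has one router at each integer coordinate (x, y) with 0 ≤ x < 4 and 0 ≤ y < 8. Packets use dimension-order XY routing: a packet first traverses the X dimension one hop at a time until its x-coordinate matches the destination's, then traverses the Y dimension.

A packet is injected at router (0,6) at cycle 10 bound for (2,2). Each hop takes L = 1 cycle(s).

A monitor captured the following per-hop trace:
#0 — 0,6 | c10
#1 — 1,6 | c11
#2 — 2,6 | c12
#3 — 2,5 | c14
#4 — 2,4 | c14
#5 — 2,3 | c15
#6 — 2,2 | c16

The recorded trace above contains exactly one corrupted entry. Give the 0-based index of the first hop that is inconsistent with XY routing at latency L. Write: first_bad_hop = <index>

first_bad_hop = 3

check 1→ d=(1,0) cyc+1: ok
check 2→ d=(1,0) cyc+1: ok
check 3→ d=(0,-1) cyc+2: BAD: Δcyc=2≠L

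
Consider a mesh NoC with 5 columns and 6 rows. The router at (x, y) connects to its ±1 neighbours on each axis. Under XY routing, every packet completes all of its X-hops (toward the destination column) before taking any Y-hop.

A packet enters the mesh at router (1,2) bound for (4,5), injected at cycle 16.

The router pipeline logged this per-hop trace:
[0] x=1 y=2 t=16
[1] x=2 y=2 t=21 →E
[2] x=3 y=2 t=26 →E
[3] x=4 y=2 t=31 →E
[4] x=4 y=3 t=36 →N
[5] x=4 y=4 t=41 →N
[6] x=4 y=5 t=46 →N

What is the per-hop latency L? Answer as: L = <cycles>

From hop 0 (16) to hop 1 (21): +5 cycles.
One hop costs L cycles, so L = 5.

L = 5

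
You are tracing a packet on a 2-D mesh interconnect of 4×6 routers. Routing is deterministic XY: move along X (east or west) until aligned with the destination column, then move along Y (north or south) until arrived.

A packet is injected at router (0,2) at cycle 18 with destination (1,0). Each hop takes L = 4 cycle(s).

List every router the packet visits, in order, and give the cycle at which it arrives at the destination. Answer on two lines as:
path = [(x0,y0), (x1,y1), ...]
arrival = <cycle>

src (0,2)  cyc=18
E→(1,2)  cyc=22
S→(1,1)  cyc=26
S→(1,0)  cyc=30

path = [(0,2), (1,2), (1,1), (1,0)]
arrival = 30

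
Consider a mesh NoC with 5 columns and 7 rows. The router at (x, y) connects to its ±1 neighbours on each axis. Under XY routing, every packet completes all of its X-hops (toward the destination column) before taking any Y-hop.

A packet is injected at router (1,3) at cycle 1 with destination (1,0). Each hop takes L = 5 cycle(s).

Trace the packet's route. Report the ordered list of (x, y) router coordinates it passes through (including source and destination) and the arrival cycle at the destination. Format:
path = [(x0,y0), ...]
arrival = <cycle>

hop 0: (1,3) @ cyc 1
hop 1: (1,2) @ cyc 6  [S]
hop 2: (1,1) @ cyc 11  [S]
hop 3: (1,0) @ cyc 16  [S]

path = [(1,3), (1,2), (1,1), (1,0)]
arrival = 16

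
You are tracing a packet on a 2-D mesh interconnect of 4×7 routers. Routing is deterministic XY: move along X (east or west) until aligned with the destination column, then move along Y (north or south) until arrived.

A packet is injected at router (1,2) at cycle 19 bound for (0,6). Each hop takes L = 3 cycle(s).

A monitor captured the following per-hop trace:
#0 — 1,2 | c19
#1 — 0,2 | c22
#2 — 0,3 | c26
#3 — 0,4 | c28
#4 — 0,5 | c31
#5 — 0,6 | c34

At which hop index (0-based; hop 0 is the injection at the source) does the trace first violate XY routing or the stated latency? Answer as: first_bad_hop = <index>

[1] (-1,+0) / 3c ⇒ ok
[2] (+0,+1) / 4c ⇒ BAD: Δcyc=4≠L

first_bad_hop = 2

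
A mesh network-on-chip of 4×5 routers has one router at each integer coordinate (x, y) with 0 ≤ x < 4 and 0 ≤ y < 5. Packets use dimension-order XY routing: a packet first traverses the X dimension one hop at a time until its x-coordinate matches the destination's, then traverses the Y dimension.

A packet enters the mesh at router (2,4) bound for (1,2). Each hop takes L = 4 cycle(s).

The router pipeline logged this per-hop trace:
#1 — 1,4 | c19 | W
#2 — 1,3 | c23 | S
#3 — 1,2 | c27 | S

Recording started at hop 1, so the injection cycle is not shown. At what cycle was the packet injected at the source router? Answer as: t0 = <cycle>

Hop 1 reached at cycle 19; hop k is at t0 + k·L.
Therefore t0 = 19 − L = 15.

t0 = 15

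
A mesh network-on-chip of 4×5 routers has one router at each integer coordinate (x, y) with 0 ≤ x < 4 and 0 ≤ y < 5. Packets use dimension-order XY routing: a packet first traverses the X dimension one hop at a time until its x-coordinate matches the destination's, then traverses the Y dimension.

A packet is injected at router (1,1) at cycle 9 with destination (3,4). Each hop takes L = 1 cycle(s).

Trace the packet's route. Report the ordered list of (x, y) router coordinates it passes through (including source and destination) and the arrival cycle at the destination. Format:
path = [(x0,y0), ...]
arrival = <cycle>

  0. router=(1,1) cycle=9 (inject)
  1. router=(2,1) cycle=10 dir=E
  2. router=(3,1) cycle=11 dir=E
  3. router=(3,2) cycle=12 dir=N
  4. router=(3,3) cycle=13 dir=N
  5. router=(3,4) cycle=14 dir=N

path = [(1,1), (2,1), (3,1), (3,2), (3,3), (3,4)]
arrival = 14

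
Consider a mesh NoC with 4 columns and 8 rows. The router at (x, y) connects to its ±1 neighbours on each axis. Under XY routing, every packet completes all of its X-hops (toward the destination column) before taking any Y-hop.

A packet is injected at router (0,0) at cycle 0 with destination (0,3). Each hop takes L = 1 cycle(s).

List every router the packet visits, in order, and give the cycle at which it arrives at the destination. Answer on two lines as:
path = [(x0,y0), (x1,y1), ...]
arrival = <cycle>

path = [(0,0), (0,1), (0,2), (0,3)]
arrival = 3

src (0,0)  cyc=0
N→(0,1)  cyc=1
N→(0,2)  cyc=2
N→(0,3)  cyc=3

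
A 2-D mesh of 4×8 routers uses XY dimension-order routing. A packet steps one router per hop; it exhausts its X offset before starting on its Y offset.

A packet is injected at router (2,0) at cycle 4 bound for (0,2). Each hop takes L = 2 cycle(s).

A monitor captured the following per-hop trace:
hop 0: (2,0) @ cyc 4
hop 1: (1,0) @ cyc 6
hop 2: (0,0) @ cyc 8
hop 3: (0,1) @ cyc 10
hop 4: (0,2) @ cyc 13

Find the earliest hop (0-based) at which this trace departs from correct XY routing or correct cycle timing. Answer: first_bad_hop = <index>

check 1→ d=(-1,0) cyc+2: ok
check 2→ d=(-1,0) cyc+2: ok
check 3→ d=(0,1) cyc+2: ok
check 4→ d=(0,1) cyc+3: BAD: Δcyc=3≠L

first_bad_hop = 4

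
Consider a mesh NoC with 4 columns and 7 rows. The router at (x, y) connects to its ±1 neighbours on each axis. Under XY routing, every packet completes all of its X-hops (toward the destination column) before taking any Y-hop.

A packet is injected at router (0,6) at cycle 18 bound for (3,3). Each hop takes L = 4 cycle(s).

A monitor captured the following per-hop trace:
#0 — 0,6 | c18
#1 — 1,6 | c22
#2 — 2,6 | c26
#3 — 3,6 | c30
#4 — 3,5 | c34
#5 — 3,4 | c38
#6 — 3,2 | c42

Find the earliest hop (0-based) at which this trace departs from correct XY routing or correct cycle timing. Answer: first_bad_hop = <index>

first_bad_hop = 6

[1] (+1,+0) / 4c ⇒ ok
[2] (+1,+0) / 4c ⇒ ok
[3] (+1,+0) / 4c ⇒ ok
[4] (+0,-1) / 4c ⇒ ok
[5] (+0,-1) / 4c ⇒ ok
[6] (+0,-2) / 4c ⇒ BAD: non-unit step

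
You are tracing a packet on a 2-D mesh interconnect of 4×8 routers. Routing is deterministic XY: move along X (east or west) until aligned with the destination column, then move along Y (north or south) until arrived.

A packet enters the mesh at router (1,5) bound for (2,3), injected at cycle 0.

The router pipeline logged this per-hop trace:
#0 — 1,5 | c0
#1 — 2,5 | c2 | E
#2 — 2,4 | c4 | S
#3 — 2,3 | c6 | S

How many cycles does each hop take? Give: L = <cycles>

cyc[1] − cyc[0] = 2 − 0 = 2.
Per-hop latency L = Δcyc = 2.

L = 2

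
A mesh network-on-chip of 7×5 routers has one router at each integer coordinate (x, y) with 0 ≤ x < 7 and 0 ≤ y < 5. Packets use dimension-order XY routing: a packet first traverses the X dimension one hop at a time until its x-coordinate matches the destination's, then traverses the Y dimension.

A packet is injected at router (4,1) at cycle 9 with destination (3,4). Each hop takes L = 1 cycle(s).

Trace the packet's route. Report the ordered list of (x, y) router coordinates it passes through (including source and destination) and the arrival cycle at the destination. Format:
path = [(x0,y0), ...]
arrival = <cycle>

t=9: at (4,1)
t=10: at (3,1) after W
t=11: at (3,2) after N
t=12: at (3,3) after N
t=13: at (3,4) after N

path = [(4,1), (3,1), (3,2), (3,3), (3,4)]
arrival = 13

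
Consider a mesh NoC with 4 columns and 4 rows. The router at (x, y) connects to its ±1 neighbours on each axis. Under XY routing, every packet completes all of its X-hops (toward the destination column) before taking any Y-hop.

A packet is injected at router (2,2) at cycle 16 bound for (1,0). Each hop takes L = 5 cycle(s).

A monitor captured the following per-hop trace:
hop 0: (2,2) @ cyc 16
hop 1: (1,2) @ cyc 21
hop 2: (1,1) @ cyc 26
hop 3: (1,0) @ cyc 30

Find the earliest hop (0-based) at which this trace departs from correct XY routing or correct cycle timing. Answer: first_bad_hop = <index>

first_bad_hop = 3

[1] (-1,+0) / 5c ⇒ ok
[2] (+0,-1) / 5c ⇒ ok
[3] (+0,-1) / 4c ⇒ BAD: Δcyc=4≠L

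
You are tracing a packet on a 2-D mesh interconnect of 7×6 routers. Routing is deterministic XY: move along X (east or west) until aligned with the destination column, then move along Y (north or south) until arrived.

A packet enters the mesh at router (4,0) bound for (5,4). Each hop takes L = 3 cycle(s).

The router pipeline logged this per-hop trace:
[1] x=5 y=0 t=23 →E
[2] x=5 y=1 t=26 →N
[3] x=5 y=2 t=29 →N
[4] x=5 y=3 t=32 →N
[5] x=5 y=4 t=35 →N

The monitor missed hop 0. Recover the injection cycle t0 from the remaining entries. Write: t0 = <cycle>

t0 = 20

Hop 1 reached at cycle 23; hop k is at t0 + k·L.
Therefore t0 = 23 − L = 20.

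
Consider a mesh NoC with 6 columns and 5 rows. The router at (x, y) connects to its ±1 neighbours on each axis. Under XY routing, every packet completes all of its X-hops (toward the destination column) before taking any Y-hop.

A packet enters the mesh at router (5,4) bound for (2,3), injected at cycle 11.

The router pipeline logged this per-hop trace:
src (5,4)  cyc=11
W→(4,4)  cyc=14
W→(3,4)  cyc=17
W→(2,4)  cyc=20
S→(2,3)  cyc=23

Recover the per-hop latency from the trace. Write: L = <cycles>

cyc[1] − cyc[0] = 14 − 11 = 3.
That increment is L by definition: L = 3.

L = 3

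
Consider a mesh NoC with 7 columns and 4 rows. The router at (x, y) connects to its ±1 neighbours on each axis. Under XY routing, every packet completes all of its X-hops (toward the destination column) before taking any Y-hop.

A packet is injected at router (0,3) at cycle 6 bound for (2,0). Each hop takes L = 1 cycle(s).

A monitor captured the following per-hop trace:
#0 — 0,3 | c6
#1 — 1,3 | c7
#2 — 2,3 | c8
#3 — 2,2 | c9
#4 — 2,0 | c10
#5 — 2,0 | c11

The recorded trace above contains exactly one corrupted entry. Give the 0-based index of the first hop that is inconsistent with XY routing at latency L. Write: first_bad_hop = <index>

first_bad_hop = 4

  1: Δx=+1 Δy=+0 Δt=1 [ok]
  2: Δx=+1 Δy=+0 Δt=1 [ok]
  3: Δx=+0 Δy=-1 Δt=1 [ok]
  4: Δx=+0 Δy=-2 Δt=1 [BAD: non-unit step]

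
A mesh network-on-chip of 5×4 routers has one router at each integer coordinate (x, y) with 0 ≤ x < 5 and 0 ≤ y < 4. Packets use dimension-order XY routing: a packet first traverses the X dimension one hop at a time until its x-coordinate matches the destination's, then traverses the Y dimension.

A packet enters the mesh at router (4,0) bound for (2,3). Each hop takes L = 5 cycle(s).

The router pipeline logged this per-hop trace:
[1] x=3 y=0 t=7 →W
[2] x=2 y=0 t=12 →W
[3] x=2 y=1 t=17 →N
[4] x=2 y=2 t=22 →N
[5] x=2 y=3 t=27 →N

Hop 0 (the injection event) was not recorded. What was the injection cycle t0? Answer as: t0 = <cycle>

t0 = 2

The first recorded entry is hop 1 at cycle 7.
t0 = cyc[1] − L = 7 − 5 = 2.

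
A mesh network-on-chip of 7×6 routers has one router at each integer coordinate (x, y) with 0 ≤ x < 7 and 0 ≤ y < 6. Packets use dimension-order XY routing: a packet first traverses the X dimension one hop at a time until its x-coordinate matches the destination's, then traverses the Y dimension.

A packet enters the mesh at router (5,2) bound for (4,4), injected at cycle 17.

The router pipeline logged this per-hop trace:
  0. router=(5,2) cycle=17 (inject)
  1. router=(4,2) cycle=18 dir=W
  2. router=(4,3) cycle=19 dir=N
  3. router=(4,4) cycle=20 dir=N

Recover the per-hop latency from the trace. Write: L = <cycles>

L = 1

Δcyc across hop 0→1: 18 − 17 = 1.
One hop costs L cycles, so L = 1.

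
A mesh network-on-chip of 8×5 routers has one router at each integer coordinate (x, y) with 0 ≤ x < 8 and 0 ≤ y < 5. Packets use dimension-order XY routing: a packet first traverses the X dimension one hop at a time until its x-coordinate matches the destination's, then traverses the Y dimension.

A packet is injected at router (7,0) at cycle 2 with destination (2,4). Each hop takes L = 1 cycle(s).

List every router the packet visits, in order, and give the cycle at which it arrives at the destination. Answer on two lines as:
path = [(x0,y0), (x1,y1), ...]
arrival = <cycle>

t=2: at (7,0)
t=3: at (6,0) after W
t=4: at (5,0) after W
t=5: at (4,0) after W
t=6: at (3,0) after W
t=7: at (2,0) after W
t=8: at (2,1) after N
t=9: at (2,2) after N
t=10: at (2,3) after N
t=11: at (2,4) after N

path = [(7,0), (6,0), (5,0), (4,0), (3,0), (2,0), (2,1), (2,2), (2,3), (2,4)]
arrival = 11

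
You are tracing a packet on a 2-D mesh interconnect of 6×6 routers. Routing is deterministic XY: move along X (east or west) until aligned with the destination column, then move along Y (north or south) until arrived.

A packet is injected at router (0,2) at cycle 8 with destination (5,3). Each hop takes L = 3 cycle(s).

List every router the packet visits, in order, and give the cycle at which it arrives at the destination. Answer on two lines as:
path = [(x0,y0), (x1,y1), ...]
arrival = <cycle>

path = [(0,2), (1,2), (2,2), (3,2), (4,2), (5,2), (5,3)]
arrival = 26

  0. router=(0,2) cycle=8 (inject)
  1. router=(1,2) cycle=11 dir=E
  2. router=(2,2) cycle=14 dir=E
  3. router=(3,2) cycle=17 dir=E
  4. router=(4,2) cycle=20 dir=E
  5. router=(5,2) cycle=23 dir=E
  6. router=(5,3) cycle=26 dir=N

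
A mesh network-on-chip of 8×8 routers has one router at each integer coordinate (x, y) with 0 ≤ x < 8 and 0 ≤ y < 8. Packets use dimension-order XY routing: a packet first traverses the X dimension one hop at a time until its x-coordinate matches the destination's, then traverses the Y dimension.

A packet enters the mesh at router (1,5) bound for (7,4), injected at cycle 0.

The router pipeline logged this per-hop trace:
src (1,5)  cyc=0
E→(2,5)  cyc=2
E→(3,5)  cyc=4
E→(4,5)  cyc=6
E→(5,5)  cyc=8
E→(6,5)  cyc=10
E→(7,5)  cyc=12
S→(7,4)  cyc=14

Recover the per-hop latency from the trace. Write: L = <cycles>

L = 2

Δcyc across hop 0→1: 2 − 0 = 2.
Per-hop latency L = Δcyc = 2.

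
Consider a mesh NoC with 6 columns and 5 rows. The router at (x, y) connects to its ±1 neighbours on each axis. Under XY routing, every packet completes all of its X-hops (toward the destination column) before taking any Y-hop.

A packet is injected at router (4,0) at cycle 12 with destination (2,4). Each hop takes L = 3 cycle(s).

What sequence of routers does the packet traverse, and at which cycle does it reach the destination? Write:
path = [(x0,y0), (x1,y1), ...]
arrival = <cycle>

path = [(4,0), (3,0), (2,0), (2,1), (2,2), (2,3), (2,4)]
arrival = 30

t=12: at (4,0)
t=15: at (3,0) after W
t=18: at (2,0) after W
t=21: at (2,1) after N
t=24: at (2,2) after N
t=27: at (2,3) after N
t=30: at (2,4) after N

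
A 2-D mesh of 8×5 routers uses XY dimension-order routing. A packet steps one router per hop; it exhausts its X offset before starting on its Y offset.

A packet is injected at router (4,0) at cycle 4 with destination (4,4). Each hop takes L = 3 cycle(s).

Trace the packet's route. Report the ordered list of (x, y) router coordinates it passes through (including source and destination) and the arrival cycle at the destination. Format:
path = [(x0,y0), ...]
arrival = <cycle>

hop 0: (4,0) @ cyc 4
hop 1: (4,1) @ cyc 7  [N]
hop 2: (4,2) @ cyc 10  [N]
hop 3: (4,3) @ cyc 13  [N]
hop 4: (4,4) @ cyc 16  [N]

path = [(4,0), (4,1), (4,2), (4,3), (4,4)]
arrival = 16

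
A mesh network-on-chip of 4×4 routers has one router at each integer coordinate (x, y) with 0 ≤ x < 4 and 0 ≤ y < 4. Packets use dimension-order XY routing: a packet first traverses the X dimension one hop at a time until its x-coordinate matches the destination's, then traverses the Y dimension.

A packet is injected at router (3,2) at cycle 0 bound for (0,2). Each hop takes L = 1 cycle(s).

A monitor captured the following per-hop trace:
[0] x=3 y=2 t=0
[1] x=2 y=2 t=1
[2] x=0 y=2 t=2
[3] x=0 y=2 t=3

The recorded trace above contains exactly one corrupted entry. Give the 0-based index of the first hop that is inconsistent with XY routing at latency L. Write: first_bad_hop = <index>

first_bad_hop = 2

check 1→ d=(-1,0) cyc+1: ok
check 2→ d=(-2,0) cyc+1: BAD: non-unit step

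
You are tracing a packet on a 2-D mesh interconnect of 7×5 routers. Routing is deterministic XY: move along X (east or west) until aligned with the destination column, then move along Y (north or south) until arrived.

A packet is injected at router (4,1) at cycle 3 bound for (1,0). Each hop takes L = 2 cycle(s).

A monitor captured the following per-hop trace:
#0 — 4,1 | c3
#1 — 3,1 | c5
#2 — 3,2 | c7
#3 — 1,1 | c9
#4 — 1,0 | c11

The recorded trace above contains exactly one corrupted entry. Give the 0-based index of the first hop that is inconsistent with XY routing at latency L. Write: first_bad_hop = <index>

first_bad_hop = 2

check 1→ d=(-1,0) cyc+2: ok
check 2→ d=(0,1) cyc+2: BAD: Y-move but x=3≠1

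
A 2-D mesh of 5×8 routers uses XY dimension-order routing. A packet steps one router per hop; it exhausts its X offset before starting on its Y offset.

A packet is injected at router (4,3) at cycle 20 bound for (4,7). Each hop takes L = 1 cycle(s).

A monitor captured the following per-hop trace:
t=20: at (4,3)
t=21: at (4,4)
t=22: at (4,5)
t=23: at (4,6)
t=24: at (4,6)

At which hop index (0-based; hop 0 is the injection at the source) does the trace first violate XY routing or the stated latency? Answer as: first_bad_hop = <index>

hop 1: step (+0,+1), +1 cyc — ok
hop 2: step (+0,+1), +1 cyc — ok
hop 3: step (+0,+1), +1 cyc — ok
hop 4: step (+0,+0), +1 cyc — BAD: non-unit step

first_bad_hop = 4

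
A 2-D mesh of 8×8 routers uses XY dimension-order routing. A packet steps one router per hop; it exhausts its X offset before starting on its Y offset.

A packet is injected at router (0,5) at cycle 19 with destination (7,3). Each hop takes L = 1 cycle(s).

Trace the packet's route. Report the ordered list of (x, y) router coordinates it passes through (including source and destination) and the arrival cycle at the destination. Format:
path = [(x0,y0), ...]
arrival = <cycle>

path = [(0,5), (1,5), (2,5), (3,5), (4,5), (5,5), (6,5), (7,5), (7,4), (7,3)]
arrival = 28

#0 — 0,5 | c19
#1 — 1,5 | c20 | E
#2 — 2,5 | c21 | E
#3 — 3,5 | c22 | E
#4 — 4,5 | c23 | E
#5 — 5,5 | c24 | E
#6 — 6,5 | c25 | E
#7 — 7,5 | c26 | E
#8 — 7,4 | c27 | S
#9 — 7,3 | c28 | S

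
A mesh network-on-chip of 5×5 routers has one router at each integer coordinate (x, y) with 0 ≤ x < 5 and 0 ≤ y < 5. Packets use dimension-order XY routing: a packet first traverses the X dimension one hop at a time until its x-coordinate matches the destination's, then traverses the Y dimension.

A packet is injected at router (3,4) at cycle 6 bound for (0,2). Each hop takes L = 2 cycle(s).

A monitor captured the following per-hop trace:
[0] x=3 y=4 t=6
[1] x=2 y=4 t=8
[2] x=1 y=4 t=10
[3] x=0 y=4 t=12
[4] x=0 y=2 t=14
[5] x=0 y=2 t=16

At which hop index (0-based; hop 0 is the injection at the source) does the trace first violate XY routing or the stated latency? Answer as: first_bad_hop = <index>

first_bad_hop = 4

  1: Δx=-1 Δy=+0 Δt=2 [ok]
  2: Δx=-1 Δy=+0 Δt=2 [ok]
  3: Δx=-1 Δy=+0 Δt=2 [ok]
  4: Δx=+0 Δy=-2 Δt=2 [BAD: non-unit step]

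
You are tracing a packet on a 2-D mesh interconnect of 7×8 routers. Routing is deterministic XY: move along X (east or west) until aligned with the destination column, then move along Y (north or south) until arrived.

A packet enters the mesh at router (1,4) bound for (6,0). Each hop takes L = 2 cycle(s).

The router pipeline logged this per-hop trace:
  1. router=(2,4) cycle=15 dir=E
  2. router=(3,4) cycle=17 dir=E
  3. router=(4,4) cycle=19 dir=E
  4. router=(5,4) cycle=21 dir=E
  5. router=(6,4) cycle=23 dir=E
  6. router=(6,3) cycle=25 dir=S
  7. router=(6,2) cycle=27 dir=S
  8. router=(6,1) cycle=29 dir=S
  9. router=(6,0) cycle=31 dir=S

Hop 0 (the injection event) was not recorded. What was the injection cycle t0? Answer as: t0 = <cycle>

Hop 1 reached at cycle 15; hop k is at t0 + k·L.
Subtract one hop: t0 = 15 − 2 = 13.

t0 = 13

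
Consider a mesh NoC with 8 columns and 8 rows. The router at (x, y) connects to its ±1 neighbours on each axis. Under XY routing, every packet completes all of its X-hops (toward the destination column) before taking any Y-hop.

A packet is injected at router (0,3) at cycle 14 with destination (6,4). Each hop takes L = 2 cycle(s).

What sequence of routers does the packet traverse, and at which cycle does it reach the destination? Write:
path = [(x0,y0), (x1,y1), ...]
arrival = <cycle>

t=14: at (0,3)
t=16: at (1,3) after E
t=18: at (2,3) after E
t=20: at (3,3) after E
t=22: at (4,3) after E
t=24: at (5,3) after E
t=26: at (6,3) after E
t=28: at (6,4) after N

path = [(0,3), (1,3), (2,3), (3,3), (4,3), (5,3), (6,3), (6,4)]
arrival = 28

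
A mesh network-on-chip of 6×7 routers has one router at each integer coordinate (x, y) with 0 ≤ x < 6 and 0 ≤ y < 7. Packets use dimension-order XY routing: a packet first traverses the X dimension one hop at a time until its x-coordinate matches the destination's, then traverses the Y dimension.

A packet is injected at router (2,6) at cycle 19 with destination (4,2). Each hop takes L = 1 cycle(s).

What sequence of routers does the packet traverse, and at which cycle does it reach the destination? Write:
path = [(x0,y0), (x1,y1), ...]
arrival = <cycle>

t=19: at (2,6)
t=20: at (3,6) after E
t=21: at (4,6) after E
t=22: at (4,5) after S
t=23: at (4,4) after S
t=24: at (4,3) after S
t=25: at (4,2) after S

path = [(2,6), (3,6), (4,6), (4,5), (4,4), (4,3), (4,2)]
arrival = 25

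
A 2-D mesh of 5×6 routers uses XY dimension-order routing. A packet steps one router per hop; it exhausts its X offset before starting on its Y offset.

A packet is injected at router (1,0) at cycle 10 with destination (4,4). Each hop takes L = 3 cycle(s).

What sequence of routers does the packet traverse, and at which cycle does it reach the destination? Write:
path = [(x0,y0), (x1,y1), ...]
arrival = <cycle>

[0] x=1 y=0 t=10
[1] x=2 y=0 t=13 →E
[2] x=3 y=0 t=16 →E
[3] x=4 y=0 t=19 →E
[4] x=4 y=1 t=22 →N
[5] x=4 y=2 t=25 →N
[6] x=4 y=3 t=28 →N
[7] x=4 y=4 t=31 →N

path = [(1,0), (2,0), (3,0), (4,0), (4,1), (4,2), (4,3), (4,4)]
arrival = 31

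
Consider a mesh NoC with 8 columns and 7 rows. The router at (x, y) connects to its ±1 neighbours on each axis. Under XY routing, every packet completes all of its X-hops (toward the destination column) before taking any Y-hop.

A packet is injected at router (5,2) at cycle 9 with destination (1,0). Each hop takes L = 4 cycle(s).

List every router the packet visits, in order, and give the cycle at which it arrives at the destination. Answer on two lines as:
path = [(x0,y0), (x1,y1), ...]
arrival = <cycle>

  0. router=(5,2) cycle=9 (inject)
  1. router=(4,2) cycle=13 dir=W
  2. router=(3,2) cycle=17 dir=W
  3. router=(2,2) cycle=21 dir=W
  4. router=(1,2) cycle=25 dir=W
  5. router=(1,1) cycle=29 dir=S
  6. router=(1,0) cycle=33 dir=S

path = [(5,2), (4,2), (3,2), (2,2), (1,2), (1,1), (1,0)]
arrival = 33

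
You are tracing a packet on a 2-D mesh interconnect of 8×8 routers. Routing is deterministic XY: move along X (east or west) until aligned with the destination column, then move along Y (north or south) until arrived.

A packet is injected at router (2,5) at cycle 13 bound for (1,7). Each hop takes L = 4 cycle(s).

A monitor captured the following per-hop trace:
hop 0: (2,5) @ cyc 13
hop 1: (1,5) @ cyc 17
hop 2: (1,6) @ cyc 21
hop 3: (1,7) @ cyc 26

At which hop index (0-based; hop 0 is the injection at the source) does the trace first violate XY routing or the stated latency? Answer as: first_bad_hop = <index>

first_bad_hop = 3

  1: Δx=-1 Δy=+0 Δt=4 [ok]
  2: Δx=+0 Δy=+1 Δt=4 [ok]
  3: Δx=+0 Δy=+1 Δt=5 [BAD: Δcyc=5≠L]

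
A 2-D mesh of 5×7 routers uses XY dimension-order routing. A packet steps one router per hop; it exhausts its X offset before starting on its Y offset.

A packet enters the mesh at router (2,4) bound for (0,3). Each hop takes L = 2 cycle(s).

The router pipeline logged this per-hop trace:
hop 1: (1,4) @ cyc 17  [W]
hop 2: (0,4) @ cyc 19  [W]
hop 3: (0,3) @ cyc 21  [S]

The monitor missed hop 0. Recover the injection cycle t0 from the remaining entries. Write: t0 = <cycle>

t0 = 15

At hop 1 the cycle is 17; in general cyc_k = t0 + kL.
Subtract one hop: t0 = 17 − 2 = 15.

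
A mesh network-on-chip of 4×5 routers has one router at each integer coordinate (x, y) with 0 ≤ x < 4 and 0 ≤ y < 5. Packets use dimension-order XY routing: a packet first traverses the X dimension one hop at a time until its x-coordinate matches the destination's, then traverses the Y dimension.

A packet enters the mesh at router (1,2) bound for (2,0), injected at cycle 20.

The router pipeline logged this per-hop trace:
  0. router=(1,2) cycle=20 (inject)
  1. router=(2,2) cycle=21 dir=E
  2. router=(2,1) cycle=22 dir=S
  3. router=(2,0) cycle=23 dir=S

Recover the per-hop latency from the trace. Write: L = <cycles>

L = 1

Between hops 0 and 1 the cycle counter advances 21 − 20 = 1.
That increment is L by definition: L = 1.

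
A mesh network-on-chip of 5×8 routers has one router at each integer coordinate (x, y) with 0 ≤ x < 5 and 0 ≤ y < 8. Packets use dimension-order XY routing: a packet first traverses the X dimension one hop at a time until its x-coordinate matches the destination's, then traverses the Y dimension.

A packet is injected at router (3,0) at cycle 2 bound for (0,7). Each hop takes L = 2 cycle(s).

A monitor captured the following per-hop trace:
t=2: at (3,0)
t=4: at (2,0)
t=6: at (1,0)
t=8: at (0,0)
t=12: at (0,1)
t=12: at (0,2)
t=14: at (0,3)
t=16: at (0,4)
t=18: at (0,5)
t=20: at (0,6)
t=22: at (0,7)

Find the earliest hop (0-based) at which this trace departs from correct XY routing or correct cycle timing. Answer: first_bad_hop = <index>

hop 1: step (-1,+0), +2 cyc — ok
hop 2: step (-1,+0), +2 cyc — ok
hop 3: step (-1,+0), +2 cyc — ok
hop 4: step (+0,+1), +4 cyc — BAD: Δcyc=4≠L

first_bad_hop = 4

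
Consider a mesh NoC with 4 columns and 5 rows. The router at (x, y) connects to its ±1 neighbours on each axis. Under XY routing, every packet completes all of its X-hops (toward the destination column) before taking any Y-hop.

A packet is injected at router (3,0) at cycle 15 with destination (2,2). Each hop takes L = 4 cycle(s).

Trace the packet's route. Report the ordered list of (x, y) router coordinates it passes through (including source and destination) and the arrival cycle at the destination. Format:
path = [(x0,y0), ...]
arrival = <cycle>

[0] x=3 y=0 t=15
[1] x=2 y=0 t=19 →W
[2] x=2 y=1 t=23 →N
[3] x=2 y=2 t=27 →N

path = [(3,0), (2,0), (2,1), (2,2)]
arrival = 27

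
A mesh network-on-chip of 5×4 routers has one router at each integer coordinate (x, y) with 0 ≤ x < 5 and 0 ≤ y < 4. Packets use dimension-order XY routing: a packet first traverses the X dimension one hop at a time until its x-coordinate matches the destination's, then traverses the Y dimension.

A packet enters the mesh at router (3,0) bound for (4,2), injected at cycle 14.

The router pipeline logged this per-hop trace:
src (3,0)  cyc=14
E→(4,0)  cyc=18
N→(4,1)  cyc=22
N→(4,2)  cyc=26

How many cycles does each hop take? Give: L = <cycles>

From hop 0 (14) to hop 1 (18): +4 cycles.
Per-hop latency L = Δcyc = 4.

L = 4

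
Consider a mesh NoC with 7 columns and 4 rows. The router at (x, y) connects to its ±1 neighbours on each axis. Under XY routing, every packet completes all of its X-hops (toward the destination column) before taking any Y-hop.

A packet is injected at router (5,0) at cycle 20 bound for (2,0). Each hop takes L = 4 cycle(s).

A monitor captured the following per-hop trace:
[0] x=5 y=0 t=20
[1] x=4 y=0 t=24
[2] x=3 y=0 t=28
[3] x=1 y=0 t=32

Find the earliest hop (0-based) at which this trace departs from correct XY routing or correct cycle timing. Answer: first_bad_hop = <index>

first_bad_hop = 3

[1] (-1,+0) / 4c ⇒ ok
[2] (-1,+0) / 4c ⇒ ok
[3] (-2,+0) / 4c ⇒ BAD: non-unit step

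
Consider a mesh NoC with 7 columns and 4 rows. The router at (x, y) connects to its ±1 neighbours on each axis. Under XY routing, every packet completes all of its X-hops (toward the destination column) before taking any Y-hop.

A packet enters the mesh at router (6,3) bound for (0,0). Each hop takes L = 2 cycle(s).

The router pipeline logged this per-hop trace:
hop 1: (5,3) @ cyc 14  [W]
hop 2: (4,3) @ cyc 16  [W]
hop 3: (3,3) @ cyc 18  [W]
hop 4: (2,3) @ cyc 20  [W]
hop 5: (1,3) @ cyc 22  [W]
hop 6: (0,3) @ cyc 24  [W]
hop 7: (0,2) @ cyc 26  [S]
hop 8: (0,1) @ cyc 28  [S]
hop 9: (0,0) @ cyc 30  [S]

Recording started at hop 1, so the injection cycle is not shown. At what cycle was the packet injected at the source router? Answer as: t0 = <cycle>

cyc[1] = 14 and cyc[k] = t0 + k·L for every k.
Therefore t0 = 14 − L = 12.

t0 = 12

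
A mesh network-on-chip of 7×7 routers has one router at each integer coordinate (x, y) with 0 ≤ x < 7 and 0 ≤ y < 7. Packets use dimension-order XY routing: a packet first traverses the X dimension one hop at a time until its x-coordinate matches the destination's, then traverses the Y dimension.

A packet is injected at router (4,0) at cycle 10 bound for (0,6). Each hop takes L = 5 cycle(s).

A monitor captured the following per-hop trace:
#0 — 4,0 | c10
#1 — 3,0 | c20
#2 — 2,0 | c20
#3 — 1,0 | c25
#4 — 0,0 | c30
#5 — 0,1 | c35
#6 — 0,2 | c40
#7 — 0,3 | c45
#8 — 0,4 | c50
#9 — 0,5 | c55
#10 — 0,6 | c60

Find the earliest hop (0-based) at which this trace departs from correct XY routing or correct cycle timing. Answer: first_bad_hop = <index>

first_bad_hop = 1

[1] (-1,+0) / 10c ⇒ BAD: Δcyc=10≠L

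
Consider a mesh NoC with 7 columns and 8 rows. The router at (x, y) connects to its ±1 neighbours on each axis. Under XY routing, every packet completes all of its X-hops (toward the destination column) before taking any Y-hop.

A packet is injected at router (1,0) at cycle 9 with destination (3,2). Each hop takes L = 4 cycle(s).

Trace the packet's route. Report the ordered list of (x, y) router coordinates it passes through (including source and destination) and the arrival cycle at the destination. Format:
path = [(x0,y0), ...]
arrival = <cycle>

t=9: at (1,0)
t=13: at (2,0) after E
t=17: at (3,0) after E
t=21: at (3,1) after N
t=25: at (3,2) after N

path = [(1,0), (2,0), (3,0), (3,1), (3,2)]
arrival = 25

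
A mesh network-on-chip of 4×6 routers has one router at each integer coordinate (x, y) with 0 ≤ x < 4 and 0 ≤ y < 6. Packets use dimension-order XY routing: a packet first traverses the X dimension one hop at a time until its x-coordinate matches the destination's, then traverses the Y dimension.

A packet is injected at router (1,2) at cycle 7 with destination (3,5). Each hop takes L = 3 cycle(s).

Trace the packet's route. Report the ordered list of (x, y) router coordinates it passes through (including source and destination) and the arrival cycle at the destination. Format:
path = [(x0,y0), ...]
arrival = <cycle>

path = [(1,2), (2,2), (3,2), (3,3), (3,4), (3,5)]
arrival = 22

hop 0: (1,2) @ cyc 7
hop 1: (2,2) @ cyc 10  [E]
hop 2: (3,2) @ cyc 13  [E]
hop 3: (3,3) @ cyc 16  [N]
hop 4: (3,4) @ cyc 19  [N]
hop 5: (3,5) @ cyc 22  [N]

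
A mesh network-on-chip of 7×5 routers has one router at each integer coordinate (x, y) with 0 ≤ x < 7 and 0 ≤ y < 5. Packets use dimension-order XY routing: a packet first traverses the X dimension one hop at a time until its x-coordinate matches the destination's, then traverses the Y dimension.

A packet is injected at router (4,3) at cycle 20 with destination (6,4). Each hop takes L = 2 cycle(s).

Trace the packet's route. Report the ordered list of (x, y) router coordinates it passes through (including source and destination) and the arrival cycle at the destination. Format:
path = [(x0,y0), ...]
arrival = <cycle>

path = [(4,3), (5,3), (6,3), (6,4)]
arrival = 26

hop 0: (4,3) @ cyc 20
hop 1: (5,3) @ cyc 22  [E]
hop 2: (6,3) @ cyc 24  [E]
hop 3: (6,4) @ cyc 26  [N]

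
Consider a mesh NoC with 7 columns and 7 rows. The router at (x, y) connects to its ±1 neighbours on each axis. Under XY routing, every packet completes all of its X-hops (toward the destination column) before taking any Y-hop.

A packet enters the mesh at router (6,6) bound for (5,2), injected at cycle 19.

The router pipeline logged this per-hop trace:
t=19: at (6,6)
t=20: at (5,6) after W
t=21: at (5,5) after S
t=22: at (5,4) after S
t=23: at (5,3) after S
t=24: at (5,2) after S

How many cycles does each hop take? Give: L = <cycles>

L = 1

From hop 0 (19) to hop 1 (20): +1 cycles.
One hop costs L cycles, so L = 1.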